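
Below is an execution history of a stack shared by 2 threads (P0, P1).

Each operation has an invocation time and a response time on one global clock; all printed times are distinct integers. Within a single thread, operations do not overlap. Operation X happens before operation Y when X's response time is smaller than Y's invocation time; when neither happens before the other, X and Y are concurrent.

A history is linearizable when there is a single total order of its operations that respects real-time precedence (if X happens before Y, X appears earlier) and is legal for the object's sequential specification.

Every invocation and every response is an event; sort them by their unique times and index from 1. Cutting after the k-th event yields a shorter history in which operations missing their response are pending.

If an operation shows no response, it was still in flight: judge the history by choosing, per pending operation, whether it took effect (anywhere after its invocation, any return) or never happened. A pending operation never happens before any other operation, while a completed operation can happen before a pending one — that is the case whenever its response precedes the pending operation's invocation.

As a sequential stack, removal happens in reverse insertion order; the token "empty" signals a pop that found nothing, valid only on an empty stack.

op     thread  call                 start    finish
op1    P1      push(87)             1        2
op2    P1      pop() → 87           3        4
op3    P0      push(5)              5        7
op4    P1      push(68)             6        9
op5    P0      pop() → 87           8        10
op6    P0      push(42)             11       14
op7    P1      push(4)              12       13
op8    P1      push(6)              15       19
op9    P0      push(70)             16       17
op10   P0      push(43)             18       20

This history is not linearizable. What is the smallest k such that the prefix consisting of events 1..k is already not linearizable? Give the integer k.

events 1..9 are still linearizable — one witness is op1, op2, op3, op4:
step 1: op1 push(87) — stack <87>
step 2: op2 pop() → 87 — stack <>
step 3: op3 push(5) — stack <5>
step 4: op4 push(68) — stack <5,68>
at event 10 (op5's time-10 response) nothing linearizes any more
for example op1, op2, op3, op4, op5 fails at step 5: op5 pop() → 87 is not legal there
for example op1, op2, op3, op5, op4 fails at step 4: op5 pop() → 87 is not legal there

10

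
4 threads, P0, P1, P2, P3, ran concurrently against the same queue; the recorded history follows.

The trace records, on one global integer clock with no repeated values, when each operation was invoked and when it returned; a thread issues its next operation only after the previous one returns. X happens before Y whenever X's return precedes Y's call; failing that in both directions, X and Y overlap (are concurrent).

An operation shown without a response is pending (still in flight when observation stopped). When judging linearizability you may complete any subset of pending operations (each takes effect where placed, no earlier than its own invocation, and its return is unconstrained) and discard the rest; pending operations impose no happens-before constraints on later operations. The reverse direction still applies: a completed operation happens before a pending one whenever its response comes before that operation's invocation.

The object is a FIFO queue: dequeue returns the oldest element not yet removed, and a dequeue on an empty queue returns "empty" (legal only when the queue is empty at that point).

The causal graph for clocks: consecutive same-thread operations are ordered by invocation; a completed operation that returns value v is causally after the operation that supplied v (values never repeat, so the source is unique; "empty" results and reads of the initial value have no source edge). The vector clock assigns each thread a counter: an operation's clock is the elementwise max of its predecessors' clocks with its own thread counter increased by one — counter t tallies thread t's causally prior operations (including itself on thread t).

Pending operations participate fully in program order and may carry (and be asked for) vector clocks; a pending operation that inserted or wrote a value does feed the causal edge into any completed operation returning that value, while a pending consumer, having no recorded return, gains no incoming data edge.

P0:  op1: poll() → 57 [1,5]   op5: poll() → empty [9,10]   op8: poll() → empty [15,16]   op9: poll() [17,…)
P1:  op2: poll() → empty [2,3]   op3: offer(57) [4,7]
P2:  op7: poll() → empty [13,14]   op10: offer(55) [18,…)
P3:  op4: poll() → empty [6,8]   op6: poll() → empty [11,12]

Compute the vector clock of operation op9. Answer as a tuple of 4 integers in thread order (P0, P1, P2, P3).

root op op4, invoked 6: fresh clock plus P3's own tick → (0, 0, 0, 1)
root op op7, invoked 13: fresh clock plus P2's own tick → (0, 0, 1, 0)
root op op2, invoked 2: fresh clock plus P1's own tick → (0, 1, 0, 0)
VC(op6, invoked at 11): max of VC(op4)=(0, 0, 0, 1), then +1 on thread P3 → (0, 0, 0, 2)
VC(op10, invoked at 18): max of VC(op7)=(0, 0, 1, 0), then +1 on thread P2 → (0, 0, 2, 0)
VC(op3, invoked at 4): max of VC(op2)=(0, 1, 0, 0), then +1 on thread P1 → (0, 2, 0, 0)
VC(op1, invoked at 1): max of VC(op3)=(0, 2, 0, 0), then +1 on thread P0 → (1, 2, 0, 0)
VC(op5, invoked at 9): max of VC(op1)=(1, 2, 0, 0), then +1 on thread P0 → (2, 2, 0, 0)
VC(op8, invoked at 15): max of VC(op5)=(2, 2, 0, 0), then +1 on thread P0 → (3, 2, 0, 0)
VC(op9, invoked at 17): max of VC(op8)=(3, 2, 0, 0), then +1 on thread P0 → (4, 2, 0, 0)
target: VC(op9) = (4, 2, 0, 0)

(4, 2, 0, 0)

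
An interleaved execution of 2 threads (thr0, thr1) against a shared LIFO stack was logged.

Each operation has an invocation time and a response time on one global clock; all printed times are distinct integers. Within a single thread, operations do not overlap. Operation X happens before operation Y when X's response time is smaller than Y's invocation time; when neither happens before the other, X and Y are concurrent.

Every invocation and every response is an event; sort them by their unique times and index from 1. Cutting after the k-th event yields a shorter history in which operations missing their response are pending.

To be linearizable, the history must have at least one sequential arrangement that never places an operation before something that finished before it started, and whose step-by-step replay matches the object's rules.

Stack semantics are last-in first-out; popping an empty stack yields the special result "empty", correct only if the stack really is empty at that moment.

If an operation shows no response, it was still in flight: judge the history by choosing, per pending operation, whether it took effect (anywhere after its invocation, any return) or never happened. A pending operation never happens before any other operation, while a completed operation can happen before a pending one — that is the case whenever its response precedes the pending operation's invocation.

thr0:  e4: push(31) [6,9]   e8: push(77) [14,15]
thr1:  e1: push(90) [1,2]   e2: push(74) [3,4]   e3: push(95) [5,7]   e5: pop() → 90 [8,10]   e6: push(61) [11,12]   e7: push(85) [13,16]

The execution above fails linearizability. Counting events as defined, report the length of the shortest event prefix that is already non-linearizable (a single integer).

10

one valid order for events 1..9 is e1, e2, e3, e4:
step 1: e1 push(90) — stack <90>
step 2: e2 push(74) — stack <90,74>
step 3: e3 push(95) — stack <90,74,95>
step 4: e4 push(31) — stack <90,74,95,31>
adding event 10 (e5 responds at 10) leaves no legal real-time order
sample order e1, e2, e3, e4, e5 stalls at step 5 — e5 pop() → 90 has no legal effect
sample order e1, e2, e3, e5, e4 stalls at step 4 — e5 pop() → 90 has no legal effect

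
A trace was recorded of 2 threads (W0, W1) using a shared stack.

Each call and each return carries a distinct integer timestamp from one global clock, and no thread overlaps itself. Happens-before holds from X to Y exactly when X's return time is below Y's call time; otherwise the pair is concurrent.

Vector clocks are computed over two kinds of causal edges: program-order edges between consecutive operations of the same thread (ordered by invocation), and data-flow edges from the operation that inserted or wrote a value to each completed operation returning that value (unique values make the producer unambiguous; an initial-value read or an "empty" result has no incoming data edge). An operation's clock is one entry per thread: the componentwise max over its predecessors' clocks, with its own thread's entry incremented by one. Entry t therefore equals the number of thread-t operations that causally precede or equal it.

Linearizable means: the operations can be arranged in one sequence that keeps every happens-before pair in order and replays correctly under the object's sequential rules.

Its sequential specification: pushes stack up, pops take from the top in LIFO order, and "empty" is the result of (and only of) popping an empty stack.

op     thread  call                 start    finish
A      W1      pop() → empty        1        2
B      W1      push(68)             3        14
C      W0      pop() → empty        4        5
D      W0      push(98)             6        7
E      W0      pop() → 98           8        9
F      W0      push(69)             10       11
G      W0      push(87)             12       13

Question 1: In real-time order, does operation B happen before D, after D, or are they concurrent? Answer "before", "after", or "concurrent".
B spans [3,14], D spans [6,7]
the intervals overlap in both directions

concurrent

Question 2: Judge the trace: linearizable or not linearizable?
a witness: A, C, B, D, E, F, G
step 1: A pop() → empty — stack <>
step 2: C pop() → empty — stack <>
step 3: B push(68) — stack <68>
step 4: D push(98) — stack <68,98>
step 5: E pop() → 98 — stack <68>
step 6: F push(69) — stack <68,69>
step 7: G push(87) — stack <68,69,87>

linearizable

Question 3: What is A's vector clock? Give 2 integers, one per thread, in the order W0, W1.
A, invoked 1, has no incoming edges; only W1's bump applies → (0, 1)
C, invoked 4, has no incoming edges; only W0's bump applies → (1, 0)
B, invoked 3, takes VC(A)=(0, 1) under max, adds 1 for W1 → (0, 2)
D, invoked 6, takes VC(C)=(1, 0) under max, adds 1 for W0 → (2, 0)
E, invoked 8, takes VC(D)=(2, 0) under max, adds 1 for W0 → (3, 0)
F, invoked 10, takes VC(E)=(3, 0) under max, adds 1 for W0 → (4, 0)
G, invoked 12, takes VC(F)=(4, 0) under max, adds 1 for W0 → (5, 0)
target: VC(A) = (0, 1)

(0, 1)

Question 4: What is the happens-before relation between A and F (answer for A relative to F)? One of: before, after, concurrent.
A spans [1,2], F spans [10,11]
resp(A)=2 < inv(F)=10

before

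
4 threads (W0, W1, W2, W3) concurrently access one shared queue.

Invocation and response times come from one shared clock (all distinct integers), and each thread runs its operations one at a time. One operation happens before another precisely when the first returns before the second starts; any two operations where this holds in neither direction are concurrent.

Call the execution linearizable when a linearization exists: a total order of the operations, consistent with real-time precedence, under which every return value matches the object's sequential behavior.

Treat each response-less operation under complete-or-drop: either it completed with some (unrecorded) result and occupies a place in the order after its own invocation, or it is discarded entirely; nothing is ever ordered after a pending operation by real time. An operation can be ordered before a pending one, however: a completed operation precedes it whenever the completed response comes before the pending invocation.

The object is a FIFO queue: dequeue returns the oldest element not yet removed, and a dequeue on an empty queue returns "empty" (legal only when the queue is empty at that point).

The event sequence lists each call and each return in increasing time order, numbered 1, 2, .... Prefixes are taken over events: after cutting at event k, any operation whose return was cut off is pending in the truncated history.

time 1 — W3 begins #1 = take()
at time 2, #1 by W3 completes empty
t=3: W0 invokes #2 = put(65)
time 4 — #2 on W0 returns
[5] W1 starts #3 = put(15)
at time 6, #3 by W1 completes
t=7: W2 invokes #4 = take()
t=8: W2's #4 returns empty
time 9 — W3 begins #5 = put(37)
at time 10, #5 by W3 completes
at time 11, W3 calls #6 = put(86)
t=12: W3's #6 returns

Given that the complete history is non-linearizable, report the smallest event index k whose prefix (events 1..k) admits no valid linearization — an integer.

one valid order for events 1..7 is #1, #2, #3:
after step 1 (#1 take() → empty): queue <>
after step 2 (#2 put(65)): queue <65>
after step 3 (#3 put(15)): queue <65,15>
at event 8 (#4's time-8 response) nothing linearizes any more
take #1, #2, #3, #4: step 4 already fails, because #4 take() → empty cannot occur there

8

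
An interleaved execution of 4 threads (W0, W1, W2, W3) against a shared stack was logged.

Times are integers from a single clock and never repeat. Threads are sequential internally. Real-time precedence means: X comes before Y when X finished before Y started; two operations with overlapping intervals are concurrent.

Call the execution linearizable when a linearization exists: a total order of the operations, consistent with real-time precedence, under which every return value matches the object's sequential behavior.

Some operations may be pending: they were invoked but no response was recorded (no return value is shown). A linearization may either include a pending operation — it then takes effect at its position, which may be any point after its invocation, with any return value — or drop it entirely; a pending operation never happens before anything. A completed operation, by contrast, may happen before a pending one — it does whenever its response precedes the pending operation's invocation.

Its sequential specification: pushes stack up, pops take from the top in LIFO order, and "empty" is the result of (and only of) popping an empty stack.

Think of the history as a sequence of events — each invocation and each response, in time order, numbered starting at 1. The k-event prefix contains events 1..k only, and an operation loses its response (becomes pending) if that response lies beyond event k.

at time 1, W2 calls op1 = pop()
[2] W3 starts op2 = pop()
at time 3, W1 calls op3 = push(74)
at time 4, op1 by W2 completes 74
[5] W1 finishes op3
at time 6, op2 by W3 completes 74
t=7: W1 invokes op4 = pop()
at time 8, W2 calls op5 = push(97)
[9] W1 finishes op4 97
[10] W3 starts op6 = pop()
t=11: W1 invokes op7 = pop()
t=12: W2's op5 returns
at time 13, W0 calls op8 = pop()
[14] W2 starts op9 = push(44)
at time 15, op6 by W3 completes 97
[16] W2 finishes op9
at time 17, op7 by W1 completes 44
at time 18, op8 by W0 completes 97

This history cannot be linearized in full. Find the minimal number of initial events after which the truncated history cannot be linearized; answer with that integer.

one valid order for events 1..5 is op2, op3, op1:
after step 1 (op2 pop() (pending, included)): stack <>
after step 2 (op3 push(74)): stack <74>
after step 3 (op1 pop() → 74): stack <>
include event 6 — op2 responding at 6 — and every candidate order breaks
for example op1, op2, op3 fails at step 1: op1 pop() → 74 is not legal there
for example op1, op3, op2 fails at step 1: op1 pop() → 74 is not legal there

6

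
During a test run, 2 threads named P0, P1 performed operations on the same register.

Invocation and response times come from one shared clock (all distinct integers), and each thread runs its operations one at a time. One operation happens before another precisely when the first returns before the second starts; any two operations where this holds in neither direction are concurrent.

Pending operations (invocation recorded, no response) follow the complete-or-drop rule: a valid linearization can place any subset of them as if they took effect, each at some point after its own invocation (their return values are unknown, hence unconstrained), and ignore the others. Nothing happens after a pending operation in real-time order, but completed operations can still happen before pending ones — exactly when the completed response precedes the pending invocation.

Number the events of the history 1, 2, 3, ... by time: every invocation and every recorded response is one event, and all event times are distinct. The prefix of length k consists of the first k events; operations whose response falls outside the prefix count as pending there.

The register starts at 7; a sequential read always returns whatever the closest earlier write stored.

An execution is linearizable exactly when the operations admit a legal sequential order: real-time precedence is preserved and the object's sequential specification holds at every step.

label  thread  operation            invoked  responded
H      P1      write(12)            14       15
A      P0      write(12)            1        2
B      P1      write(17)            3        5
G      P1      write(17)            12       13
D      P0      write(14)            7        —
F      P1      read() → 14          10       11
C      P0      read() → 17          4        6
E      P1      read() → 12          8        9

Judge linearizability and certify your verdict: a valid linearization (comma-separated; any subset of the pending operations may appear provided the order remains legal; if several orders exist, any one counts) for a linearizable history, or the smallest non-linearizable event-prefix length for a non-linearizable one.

the violation lands at event 9, E's response at time 9: events 1..8 linearize, events 1..9 do not
4 completed operations, 2 real-time-consistent orders — every register replay fails
include/drop combinations of the 1 pending operation (D) were all tried; none helps
sample order A, B, C, E (pending dropped) stalls at step 4 — E read() → 12 has no legal effect
sample order A, C, B, E (pending dropped) stalls at step 2 — C read() → 17 has no legal effect

not linearizable — minimal violating prefix: 9 events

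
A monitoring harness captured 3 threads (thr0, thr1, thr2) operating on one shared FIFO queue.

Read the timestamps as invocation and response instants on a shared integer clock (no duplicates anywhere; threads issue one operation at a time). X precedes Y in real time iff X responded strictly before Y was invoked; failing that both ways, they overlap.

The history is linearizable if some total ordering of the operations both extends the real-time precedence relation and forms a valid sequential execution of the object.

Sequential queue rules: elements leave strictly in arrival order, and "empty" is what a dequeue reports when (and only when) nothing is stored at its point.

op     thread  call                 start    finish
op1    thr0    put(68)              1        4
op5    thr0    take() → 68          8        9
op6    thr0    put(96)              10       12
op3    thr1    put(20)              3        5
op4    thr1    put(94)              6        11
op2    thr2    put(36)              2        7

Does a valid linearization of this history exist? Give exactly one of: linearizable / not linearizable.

a witness: op1, op2, op3, op4, op5, op6
1. op1 put(68), leaving queue <68>
2. op2 put(36), leaving queue <68,36>
3. op3 put(20), leaving queue <68,36,20>
4. op4 put(94), leaving queue <68,36,20,94>
5. op5 take() → 68, leaving queue <36,20,94>
6. op6 put(96), leaving queue <36,20,94,96>

linearizable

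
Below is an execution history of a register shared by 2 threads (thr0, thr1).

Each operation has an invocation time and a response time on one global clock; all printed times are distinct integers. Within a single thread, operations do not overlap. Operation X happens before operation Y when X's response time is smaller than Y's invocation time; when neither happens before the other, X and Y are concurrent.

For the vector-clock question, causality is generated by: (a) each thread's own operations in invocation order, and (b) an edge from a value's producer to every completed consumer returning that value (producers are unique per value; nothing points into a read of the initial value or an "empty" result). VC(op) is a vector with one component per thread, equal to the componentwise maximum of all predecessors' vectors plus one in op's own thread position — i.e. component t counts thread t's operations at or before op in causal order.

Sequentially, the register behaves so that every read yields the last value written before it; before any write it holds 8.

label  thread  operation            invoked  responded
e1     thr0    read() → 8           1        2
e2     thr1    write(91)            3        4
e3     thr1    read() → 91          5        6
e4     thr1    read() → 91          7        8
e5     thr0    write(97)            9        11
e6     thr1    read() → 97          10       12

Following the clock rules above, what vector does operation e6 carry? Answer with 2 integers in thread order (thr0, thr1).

e2 (invocation 3): nothing precedes it; thr1's component alone gives (0, 1)
e1 (invocation 1): nothing precedes it; thr0's component alone gives (1, 0)
VC(e3, invoked at 5): max of VC(e2)=(0, 1), then +1 on thread thr1 → (0, 2)
VC(e5, invoked at 9): max of VC(e1)=(1, 0), then +1 on thread thr0 → (2, 0)
VC(e4, invoked at 7): max of VC(e2)=(0, 1), VC(e3)=(0, 2), then +1 on thread thr1 → (0, 3)
VC(e6, invoked at 10): max of VC(e4)=(0, 3), VC(e5)=(2, 0), then +1 on thread thr1 → (2, 4)
target: VC(e6) = (2, 4)

(2, 4)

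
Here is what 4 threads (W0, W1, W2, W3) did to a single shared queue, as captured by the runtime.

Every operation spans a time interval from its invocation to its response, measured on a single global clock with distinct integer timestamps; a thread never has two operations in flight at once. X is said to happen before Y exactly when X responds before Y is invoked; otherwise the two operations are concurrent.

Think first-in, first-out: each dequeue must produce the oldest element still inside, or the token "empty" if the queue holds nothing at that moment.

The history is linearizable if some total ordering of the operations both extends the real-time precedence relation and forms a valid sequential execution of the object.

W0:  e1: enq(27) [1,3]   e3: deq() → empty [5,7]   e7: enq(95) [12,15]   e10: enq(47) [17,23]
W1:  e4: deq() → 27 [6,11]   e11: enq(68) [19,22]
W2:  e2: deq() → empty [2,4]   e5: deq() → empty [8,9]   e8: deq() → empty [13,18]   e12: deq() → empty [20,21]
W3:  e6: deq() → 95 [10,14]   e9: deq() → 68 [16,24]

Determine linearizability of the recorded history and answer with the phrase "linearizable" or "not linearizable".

linearizable

one valid linearization: e2, e1, e4, e3, e5, e7, e6, e8, e11, e9, e12, e10
step 1: e2 deq() → empty — queue <>
step 2: e1 enq(27) — queue <27>
step 3: e4 deq() → 27 — queue <>
step 4: e3 deq() → empty — queue <>
step 5: e5 deq() → empty — queue <>
step 6: e7 enq(95) — queue <95>
step 7: e6 deq() → 95 — queue <>
step 8: e8 deq() → empty — queue <>
step 9: e11 enq(68) — queue <68>
step 10: e9 deq() → 68 — queue <>
step 11: e12 deq() → empty — queue <>
step 12: e10 enq(47) — queue <47>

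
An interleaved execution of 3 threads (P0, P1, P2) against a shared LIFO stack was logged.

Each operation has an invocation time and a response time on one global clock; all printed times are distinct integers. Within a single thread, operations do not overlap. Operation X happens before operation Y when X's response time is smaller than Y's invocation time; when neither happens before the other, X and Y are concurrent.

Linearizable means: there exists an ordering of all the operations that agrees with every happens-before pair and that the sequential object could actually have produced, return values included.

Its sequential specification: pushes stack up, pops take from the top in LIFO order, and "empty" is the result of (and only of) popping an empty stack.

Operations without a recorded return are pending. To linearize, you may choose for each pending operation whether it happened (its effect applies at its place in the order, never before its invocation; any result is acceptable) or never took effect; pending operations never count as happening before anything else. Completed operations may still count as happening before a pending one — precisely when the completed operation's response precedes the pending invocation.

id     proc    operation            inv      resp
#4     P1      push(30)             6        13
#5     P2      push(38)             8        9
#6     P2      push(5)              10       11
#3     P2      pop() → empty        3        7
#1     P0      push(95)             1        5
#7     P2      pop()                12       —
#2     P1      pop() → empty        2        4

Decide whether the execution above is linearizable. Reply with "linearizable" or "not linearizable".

linearizable

witness order: #2, #3, #1, #4, #5, #6
after step 1 (#2 pop() → empty): stack <>
after step 2 (#3 pop() → empty): stack <>
after step 3 (#1 push(95)): stack <95>
after step 4 (#4 push(30)): stack <95,30>
after step 5 (#5 push(38)): stack <95,30,38>
after step 6 (#6 push(5)): stack <95,30,38,5>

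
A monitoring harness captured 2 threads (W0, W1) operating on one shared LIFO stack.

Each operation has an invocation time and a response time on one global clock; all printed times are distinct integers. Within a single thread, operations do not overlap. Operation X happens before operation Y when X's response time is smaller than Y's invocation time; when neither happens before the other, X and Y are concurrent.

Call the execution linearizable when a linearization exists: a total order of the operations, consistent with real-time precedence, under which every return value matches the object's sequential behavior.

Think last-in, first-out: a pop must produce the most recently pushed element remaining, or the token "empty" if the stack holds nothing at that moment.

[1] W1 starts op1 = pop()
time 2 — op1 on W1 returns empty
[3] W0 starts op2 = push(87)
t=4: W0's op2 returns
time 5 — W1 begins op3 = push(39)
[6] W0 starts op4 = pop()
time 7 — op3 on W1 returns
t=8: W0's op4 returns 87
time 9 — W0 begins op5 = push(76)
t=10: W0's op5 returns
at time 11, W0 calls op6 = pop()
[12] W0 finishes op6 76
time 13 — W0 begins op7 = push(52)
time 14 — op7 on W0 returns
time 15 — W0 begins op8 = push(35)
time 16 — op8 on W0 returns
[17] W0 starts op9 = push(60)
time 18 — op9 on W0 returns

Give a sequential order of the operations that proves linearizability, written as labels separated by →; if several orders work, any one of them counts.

op1 → op2 → op4 → op3 → op5 → op6 → op7 → op8 → op9

after step 1 (op1 pop() → empty): stack <>
after step 2 (op2 push(87)): stack <87>
after step 3 (op4 pop() → 87): stack <>
after step 4 (op3 push(39)): stack <39>
after step 5 (op5 push(76)): stack <39,76>
after step 6 (op6 pop() → 76): stack <39>
after step 7 (op7 push(52)): stack <39,52>
after step 8 (op8 push(35)): stack <39,52,35>
after step 9 (op9 push(60)): stack <39,52,35,60>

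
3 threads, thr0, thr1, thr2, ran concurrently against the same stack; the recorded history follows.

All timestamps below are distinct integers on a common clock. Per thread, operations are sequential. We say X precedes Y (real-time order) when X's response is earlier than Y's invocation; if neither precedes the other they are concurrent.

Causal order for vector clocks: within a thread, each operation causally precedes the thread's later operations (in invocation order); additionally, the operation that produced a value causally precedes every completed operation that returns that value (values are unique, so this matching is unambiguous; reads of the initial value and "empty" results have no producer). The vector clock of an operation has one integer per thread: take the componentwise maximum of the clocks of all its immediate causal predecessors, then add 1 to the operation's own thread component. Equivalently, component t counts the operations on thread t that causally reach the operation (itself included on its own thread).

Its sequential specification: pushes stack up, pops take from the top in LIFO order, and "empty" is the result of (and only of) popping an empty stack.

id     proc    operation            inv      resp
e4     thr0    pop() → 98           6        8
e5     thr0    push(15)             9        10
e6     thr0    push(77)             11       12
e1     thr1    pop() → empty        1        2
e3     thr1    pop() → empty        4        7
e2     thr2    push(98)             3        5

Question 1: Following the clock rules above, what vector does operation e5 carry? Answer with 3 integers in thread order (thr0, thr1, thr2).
Answer: (2, 0, 1)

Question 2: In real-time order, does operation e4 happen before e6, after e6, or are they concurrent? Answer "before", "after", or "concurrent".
Answer: before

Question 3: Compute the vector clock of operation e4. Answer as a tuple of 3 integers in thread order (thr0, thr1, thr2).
Answer: (1, 0, 1)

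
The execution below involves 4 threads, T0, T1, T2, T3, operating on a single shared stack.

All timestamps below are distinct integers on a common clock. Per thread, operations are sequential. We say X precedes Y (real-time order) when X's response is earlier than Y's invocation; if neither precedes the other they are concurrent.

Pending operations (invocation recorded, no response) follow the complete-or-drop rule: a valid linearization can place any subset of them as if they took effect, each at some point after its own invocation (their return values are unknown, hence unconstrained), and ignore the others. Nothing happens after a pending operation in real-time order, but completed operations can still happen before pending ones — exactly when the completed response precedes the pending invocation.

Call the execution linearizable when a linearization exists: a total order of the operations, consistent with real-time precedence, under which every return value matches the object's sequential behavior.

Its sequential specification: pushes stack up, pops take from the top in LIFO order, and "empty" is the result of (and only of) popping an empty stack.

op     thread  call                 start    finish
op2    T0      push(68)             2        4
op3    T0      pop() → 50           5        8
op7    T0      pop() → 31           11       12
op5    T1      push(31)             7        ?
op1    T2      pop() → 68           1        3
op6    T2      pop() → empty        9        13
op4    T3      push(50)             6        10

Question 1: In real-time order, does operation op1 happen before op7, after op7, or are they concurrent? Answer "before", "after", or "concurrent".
op1 spans [1,3], op7 spans [11,12]
resp(op1)=3 < inv(op7)=11

before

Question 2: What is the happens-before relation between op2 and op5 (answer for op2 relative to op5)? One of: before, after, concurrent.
op2 spans [2,4], op5 spans [7,…)
resp(op2)=4 < inv(op5)=7

before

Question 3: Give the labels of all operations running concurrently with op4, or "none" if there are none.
overlap test against op4 [6,10]: concurrent iff the interval meets 6..10
op1 [1,3]: before
op2 [2,4]: before
op3 [5,8]: concurrent
op5 [7,…): concurrent
op6 [9,13]: concurrent
op7 [11,12]: after

op3, op5, op6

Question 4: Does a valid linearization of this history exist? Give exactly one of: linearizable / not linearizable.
a witness: op2, op1, op4, op3, op5, op7, op6
after step 1 (op2 push(68)): stack <68>
after step 2 (op1 pop() → 68): stack <>
after step 3 (op4 push(50)): stack <50>
after step 4 (op3 pop() → 50): stack <>
after step 5 (op5 push(31) (pending, included)): stack <31>
after step 6 (op7 pop() → 31): stack <>
after step 7 (op6 pop() → empty): stack <>

linearizable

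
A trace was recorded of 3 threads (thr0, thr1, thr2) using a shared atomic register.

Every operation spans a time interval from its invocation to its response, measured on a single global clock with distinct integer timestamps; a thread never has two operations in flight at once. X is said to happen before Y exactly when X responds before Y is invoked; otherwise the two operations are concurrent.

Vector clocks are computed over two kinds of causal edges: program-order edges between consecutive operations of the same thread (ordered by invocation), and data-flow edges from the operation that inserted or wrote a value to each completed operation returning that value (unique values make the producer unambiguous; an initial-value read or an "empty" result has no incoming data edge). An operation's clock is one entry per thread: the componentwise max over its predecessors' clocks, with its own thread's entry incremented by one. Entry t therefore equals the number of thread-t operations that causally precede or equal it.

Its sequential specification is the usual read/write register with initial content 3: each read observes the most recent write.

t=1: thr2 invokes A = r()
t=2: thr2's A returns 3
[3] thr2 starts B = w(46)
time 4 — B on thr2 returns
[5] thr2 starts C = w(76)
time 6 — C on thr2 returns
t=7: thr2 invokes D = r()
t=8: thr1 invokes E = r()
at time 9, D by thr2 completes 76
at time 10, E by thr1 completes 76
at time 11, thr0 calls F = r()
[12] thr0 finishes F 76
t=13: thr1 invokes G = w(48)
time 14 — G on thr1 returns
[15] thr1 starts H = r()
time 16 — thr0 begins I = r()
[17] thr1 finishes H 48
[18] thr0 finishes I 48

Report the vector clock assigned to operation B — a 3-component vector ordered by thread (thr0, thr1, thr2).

no predecessors for A (invoked 1): thr2 increments from zero → (0, 0, 1)
merge at B (invoked 3): VC(A)=(0, 0, 1), own-thread bump on thr2 → (0, 0, 2)
merge at C (invoked 5): VC(B)=(0, 0, 2), own-thread bump on thr2 → (0, 0, 3)
merge at D (invoked 7): VC(C)=(0, 0, 3), own-thread bump on thr2 → (0, 0, 4)
merge at E (invoked 8): VC(C)=(0, 0, 3), own-thread bump on thr1 → (0, 1, 3)
merge at F (invoked 11): VC(C)=(0, 0, 3), own-thread bump on thr0 → (1, 0, 3)
merge at G (invoked 13): VC(E)=(0, 1, 3), own-thread bump on thr1 → (0, 2, 3)
merge at H (invoked 15): VC(G)=(0, 2, 3), own-thread bump on thr1 → (0, 3, 3)
merge at I (invoked 16): VC(F)=(1, 0, 3), VC(G)=(0, 2, 3), own-thread bump on thr0 → (2, 2, 3)
target: VC(B) = (0, 0, 2)

(0, 0, 2)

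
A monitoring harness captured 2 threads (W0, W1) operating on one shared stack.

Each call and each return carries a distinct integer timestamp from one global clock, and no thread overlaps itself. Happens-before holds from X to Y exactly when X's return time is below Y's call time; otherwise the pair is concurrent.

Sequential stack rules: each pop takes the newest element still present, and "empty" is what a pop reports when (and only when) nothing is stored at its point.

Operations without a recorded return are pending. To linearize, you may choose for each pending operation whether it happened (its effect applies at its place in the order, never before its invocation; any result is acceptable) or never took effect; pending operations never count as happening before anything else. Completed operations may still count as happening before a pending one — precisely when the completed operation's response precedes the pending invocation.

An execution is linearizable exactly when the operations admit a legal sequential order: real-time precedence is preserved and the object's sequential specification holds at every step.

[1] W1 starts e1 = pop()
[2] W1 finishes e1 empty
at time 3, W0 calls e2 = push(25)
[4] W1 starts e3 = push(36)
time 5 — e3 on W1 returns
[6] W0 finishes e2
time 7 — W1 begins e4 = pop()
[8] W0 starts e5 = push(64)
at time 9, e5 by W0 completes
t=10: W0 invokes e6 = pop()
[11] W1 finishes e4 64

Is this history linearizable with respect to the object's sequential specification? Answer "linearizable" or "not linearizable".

linearizable

witness order: e1, e2, e3, e5, e4
step 1: e1 pop() → empty — stack <>
step 2: e2 push(25) — stack <25>
step 3: e3 push(36) — stack <25,36>
step 4: e5 push(64) — stack <25,36,64>
step 5: e4 pop() → 64 — stack <25,36>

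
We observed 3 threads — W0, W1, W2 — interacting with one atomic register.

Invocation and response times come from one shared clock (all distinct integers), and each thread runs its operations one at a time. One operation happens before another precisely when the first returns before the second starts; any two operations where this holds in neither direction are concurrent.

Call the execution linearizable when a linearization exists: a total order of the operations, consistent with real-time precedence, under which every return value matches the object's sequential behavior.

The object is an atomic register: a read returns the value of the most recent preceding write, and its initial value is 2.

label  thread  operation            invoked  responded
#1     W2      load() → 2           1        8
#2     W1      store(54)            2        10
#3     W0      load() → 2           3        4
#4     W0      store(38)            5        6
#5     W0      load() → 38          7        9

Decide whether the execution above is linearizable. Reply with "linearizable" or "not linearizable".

linearizable

witness order: #1, #3, #2, #4, #5
after step 1 (#1 load() → 2): value 2
after step 2 (#3 load() → 2): value 2
after step 3 (#2 store(54)): value 54
after step 4 (#4 store(38)): value 38
after step 5 (#5 load() → 38): value 38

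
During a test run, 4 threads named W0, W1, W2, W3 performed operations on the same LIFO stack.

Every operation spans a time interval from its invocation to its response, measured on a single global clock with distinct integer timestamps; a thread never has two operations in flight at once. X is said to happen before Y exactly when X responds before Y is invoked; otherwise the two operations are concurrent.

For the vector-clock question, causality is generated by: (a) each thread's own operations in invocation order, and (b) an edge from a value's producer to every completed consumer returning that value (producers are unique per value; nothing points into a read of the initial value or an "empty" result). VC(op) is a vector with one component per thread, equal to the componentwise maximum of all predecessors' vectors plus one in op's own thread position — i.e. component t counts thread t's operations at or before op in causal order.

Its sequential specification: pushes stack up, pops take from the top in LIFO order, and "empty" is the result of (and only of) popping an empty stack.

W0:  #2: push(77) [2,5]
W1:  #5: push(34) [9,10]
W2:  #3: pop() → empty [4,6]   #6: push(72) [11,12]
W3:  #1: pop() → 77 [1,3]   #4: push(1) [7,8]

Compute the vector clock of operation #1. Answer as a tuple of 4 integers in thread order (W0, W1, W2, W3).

invoked at 4, #3 has no predecessors; its own W2 bump gives (0, 0, 1, 0)
invoked at 9, #5 has no predecessors; its own W1 bump gives (0, 1, 0, 0)
invoked at 2, #2 has no predecessors; its own W0 bump gives (1, 0, 0, 0)
#6, invoked 11, takes VC(#3)=(0, 0, 1, 0) under max, adds 1 for W2 → (0, 0, 2, 0)
#1, invoked 1, takes VC(#2)=(1, 0, 0, 0) under max, adds 1 for W3 → (1, 0, 0, 1)
#4, invoked 7, takes VC(#1)=(1, 0, 0, 1) under max, adds 1 for W3 → (1, 0, 0, 2)
target: VC(#1) = (1, 0, 0, 1)

(1, 0, 0, 1)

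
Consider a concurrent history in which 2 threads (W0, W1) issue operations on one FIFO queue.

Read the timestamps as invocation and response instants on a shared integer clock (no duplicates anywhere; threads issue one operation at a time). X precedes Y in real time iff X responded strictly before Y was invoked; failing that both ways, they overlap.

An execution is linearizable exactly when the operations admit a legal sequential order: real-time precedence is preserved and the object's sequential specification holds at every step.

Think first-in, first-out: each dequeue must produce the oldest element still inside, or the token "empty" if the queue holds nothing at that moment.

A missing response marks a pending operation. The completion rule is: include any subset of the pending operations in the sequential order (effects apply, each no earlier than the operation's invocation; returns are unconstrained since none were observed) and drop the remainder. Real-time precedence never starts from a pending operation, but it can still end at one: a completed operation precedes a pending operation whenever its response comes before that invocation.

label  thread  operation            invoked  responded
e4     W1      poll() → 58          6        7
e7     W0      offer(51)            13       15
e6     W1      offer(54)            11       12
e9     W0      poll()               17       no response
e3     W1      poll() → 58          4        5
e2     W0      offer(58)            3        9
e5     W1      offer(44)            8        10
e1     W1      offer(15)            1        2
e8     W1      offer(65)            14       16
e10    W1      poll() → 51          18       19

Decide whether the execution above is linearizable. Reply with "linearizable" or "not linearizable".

not linearizable

already the first 5 events (up to e3's response at time 5) admit no linearization; the first 4 still do
the completed operations (2 total) allow one real-time order; the FIFO queue replay rejects it
no escape via the 1 pending operation (e2): every completion choice fails
take e1, e3 (pending dropped): step 2 already fails, because e3 poll() → 58 cannot occur there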